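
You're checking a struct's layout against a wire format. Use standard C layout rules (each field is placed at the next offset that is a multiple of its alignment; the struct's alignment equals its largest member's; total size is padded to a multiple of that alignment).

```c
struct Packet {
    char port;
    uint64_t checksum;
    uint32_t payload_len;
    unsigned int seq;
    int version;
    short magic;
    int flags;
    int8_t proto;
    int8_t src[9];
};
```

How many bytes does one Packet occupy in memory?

48

0..1  port  (1B, 1-aligned)
1..8  -- padding (7B)
8..16  checksum  (8B, 8-aligned)
16..20  payload_len  (4B, 4-aligned)
20..24  seq  (4B, 4-aligned)
24..28  version  (4B, 4-aligned)
28..30  magic  (2B, 2-aligned)
30..32  -- padding (2B)
32..36  flags  (4B, 4-aligned)
36..37  proto  (1B, 1-aligned)
37..46  src  (9B, 1-aligned)
46..48  -- tail padding (2B)
sizeof = 48, alignof = 8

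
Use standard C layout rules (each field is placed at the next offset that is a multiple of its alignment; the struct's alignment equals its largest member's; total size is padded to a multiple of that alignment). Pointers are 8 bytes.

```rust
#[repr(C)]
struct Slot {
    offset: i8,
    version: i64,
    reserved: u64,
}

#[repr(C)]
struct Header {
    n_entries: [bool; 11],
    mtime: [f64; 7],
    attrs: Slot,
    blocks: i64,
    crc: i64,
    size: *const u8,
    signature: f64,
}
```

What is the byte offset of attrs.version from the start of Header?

80

Slot: @0: offset [1B, align 1] → 1; +7 pad (align 8); @8: version [8B, align 8] → 16; @16: reserved [8B, align 8] → 24; size 24, align 8
@0: n_entries [11B, align 1] → 11
+5 pad (align 8)
@16: mtime [56B, align 8] → 72
@72: attrs [24B, align 8] → 96
within Slot: version at 8
72 + 8 = 80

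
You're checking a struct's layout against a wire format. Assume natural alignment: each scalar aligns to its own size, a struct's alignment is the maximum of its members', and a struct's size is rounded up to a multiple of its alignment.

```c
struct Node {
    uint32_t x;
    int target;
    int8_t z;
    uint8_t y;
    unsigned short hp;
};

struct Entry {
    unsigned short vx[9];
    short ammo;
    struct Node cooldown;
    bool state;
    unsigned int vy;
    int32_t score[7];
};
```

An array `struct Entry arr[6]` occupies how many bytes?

Node: @0: x [4B, align 4] → 4; @4: target [4B, align 4] → 8; @8: z [1B, align 1] → 9; @9: y [1B, align 1] → 10; @10: hp [2B, align 2] → 12; size 12, align 4
@0: vx [18B, align 2] → 18
@18: ammo [2B, align 2] → 20
@20: cooldown [12B, align 4] → 32
@32: state [1B, align 1] → 33
+3 pad (align 4)
@36: vy [4B, align 4] → 40
@40: score [28B, align 4] → 68
size 68, align 4
array of 6: 6 × 68 = 408

408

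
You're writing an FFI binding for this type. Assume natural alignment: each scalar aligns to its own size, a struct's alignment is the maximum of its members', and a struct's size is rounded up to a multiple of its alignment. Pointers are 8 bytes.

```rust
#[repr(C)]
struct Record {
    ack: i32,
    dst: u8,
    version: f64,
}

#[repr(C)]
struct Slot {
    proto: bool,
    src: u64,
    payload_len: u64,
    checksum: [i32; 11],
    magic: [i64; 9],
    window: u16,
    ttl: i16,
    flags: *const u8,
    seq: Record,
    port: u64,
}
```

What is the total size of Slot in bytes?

184 bytes

Record: ack at 0 (size 4, align 4) → ends 4; dst at 4 (size 1, align 1) → ends 5; pad 3 to align 8 for version; version at 8 (size 8, align 8) → ends 16; total 16 bytes, alignment 8
proto at 0 (size 1, align 1) → ends 1
pad 7 to align 8 for src
src at 8 (size 8, align 8) → ends 16
payload_len at 16 (size 8, align 8) → ends 24
checksum at 24 (size 44, align 4) → ends 68
pad 4 to align 8 for magic
magic at 72 (size 72, align 8) → ends 144
window at 144 (size 2, align 2) → ends 146
ttl at 146 (size 2, align 2) → ends 148
pad 4 to align 8 for flags
flags at 152 (size 8, align 8) → ends 160
seq at 160 (size 16, align 8) → ends 176
port at 176 (size 8, align 8) → ends 184
total 184 bytes, alignment 8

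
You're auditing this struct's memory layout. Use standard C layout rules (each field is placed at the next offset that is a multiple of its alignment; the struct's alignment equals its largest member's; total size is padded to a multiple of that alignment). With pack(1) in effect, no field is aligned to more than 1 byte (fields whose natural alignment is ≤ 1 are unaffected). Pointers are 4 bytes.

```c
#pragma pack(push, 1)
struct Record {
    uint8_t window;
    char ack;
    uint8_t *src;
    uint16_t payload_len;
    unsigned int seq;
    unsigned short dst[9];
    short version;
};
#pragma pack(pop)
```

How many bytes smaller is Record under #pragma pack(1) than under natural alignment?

natural layout:
  0..1  window  (1B, 1-aligned)
  1..2  ack  (1B, 1-aligned)
  2..4  -- padding (2B)
  4..8  src  (4B, 4-aligned)
  8..10  payload_len  (2B, 2-aligned)
  10..12  -- padding (2B)
  12..16  seq  (4B, 4-aligned)
  16..34  dst  (18B, 2-aligned)
  34..36  version  (2B, 2-aligned)
  sizeof = 36, alignof = 4
packed(1) layout:
  0..1  window  (1B, 1-aligned)
  1..2  ack  (1B, 1-aligned)
  2..6  src  (4B, 1-aligned)
  6..8  payload_len  (2B, 1-aligned)
  8..12  seq  (4B, 1-aligned)
  12..30  dst  (18B, 1-aligned)
  30..32  version  (2B, 1-aligned)
  sizeof = 32, alignof = 1
36 − 32 = 4

4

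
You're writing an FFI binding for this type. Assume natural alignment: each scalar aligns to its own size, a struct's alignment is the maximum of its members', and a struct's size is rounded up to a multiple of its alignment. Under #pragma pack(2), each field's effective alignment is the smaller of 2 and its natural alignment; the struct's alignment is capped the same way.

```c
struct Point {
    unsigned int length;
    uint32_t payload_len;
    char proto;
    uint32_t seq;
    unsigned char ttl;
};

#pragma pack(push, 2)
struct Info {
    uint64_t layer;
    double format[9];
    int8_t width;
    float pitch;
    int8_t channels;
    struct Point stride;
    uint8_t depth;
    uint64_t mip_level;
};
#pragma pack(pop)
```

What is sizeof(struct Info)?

118 bytes

Point: length at 0 (size 4, align 4) → ends 4; payload_len at 4 (size 4, align 4) → ends 8; proto at 8 (size 1, align 1) → ends 9; pad 3 to align 4 for seq; seq at 12 (size 4, align 4) → ends 16; ttl at 16 (size 1, align 1) → ends 17; tail pad 3 to reach multiple of 4; total 20 bytes, alignment 4
layer at 0 (size 8, align 2) → ends 8
format at 8 (size 72, align 2) → ends 80
width at 80 (size 1, align 1) → ends 81
pad 1 to align 2 for pitch
pitch at 82 (size 4, align 2) → ends 86
channels at 86 (size 1, align 1) → ends 87
pad 1 to align 2 for stride
stride at 88 (size 20, align 2) → ends 108
depth at 108 (size 1, align 1) → ends 109
pad 1 to align 2 for mip_level
mip_level at 110 (size 8, align 2) → ends 118
total 118 bytes, alignment 2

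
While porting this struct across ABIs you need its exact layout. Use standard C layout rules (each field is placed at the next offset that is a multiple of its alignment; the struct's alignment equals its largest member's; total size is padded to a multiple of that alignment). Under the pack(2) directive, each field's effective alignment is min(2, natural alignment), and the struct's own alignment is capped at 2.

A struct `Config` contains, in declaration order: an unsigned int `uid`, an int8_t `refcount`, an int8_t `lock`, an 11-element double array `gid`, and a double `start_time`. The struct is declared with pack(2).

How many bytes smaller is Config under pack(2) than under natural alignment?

natural layout:
  uid at 0 (size 4, align 4) → ends 4
  refcount at 4 (size 1, align 1) → ends 5
  lock at 5 (size 1, align 1) → ends 6
  pad 2 to align 8 for gid
  gid at 8 (size 88, align 8) → ends 96
  start_time at 96 (size 8, align 8) → ends 104
  total 104 bytes, alignment 8
packed(2) layout:
  uid at 0 (size 4, align 2) → ends 4
  refcount at 4 (size 1, align 1) → ends 5
  lock at 5 (size 1, align 1) → ends 6
  gid at 6 (size 88, align 2) → ends 94
  start_time at 94 (size 8, align 2) → ends 102
  total 102 bytes, alignment 2
104 − 102 = 2

2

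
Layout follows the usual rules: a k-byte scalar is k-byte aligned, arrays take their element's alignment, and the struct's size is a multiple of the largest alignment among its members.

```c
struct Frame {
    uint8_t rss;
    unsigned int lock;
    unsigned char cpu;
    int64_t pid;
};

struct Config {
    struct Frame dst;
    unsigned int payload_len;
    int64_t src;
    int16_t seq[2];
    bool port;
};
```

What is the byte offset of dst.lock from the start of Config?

Frame: @0: rss [1B, align 1] → 1; +3 pad (align 4); @4: lock [4B, align 4] → 8; @8: cpu [1B, align 1] → 9; +7 pad (align 8); @16: pid [8B, align 8] → 24; size 24, align 8
@0: dst [24B, align 8] → 24
within Frame: lock at 4
0 + 4 = 4

4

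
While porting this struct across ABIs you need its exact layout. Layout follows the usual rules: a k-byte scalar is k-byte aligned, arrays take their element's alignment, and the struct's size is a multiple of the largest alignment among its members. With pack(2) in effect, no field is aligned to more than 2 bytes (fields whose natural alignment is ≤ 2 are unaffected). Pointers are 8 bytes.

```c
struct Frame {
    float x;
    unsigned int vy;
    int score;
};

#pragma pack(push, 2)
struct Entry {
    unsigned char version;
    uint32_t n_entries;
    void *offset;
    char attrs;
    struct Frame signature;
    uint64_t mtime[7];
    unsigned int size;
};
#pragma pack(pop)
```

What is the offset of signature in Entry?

16

Frame: @0: x [4B, align 4] → 4; @4: vy [4B, align 4] → 8; @8: score [4B, align 4] → 12; size 12, align 4
@0: version [1B, align 1] → 1
+1 pad (align 2)
@2: n_entries [4B, align 2] → 6
@6: offset [8B, align 2] → 14
@14: attrs [1B, align 1] → 15
+1 pad (align 2)
@16: signature [12B, align 2] → 28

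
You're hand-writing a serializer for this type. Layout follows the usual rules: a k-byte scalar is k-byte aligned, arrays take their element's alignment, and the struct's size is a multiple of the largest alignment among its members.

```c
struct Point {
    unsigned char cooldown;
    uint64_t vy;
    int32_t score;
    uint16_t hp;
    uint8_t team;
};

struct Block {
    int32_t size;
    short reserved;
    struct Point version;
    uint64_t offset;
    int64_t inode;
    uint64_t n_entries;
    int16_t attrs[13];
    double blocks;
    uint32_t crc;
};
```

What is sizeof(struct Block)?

Point: 0..1  cooldown  (1B, 1-aligned); 1..8  -- padding (7B); 8..16  vy  (8B, 8-aligned); 16..20  score  (4B, 4-aligned); 20..22  hp  (2B, 2-aligned); 22..23  team  (1B, 1-aligned); 23..24  -- tail padding (1B); sizeof = 24, alignof = 8
0..4  size  (4B, 4-aligned)
4..6  reserved  (2B, 2-aligned)
6..8  -- padding (2B)
8..32  version  (24B, 8-aligned)
32..40  offset  (8B, 8-aligned)
40..48  inode  (8B, 8-aligned)
48..56  n_entries  (8B, 8-aligned)
56..82  attrs  (26B, 2-aligned)
82..88  -- padding (6B)
88..96  blocks  (8B, 8-aligned)
96..100  crc  (4B, 4-aligned)
100..104  -- tail padding (4B)
sizeof = 104, alignof = 8

104 bytes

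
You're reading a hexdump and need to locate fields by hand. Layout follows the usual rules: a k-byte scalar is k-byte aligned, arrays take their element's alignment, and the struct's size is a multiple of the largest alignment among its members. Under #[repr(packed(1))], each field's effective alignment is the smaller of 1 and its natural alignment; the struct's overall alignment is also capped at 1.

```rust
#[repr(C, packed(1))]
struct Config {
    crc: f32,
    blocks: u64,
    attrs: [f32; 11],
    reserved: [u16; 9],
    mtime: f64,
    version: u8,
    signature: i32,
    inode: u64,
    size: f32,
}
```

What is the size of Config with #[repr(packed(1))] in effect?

@0: crc [4B, align 1] → 4
@4: blocks [8B, align 1] → 12
@12: attrs [44B, align 1] → 56
@56: reserved [18B, align 1] → 74
@74: mtime [8B, align 1] → 82
@82: version [1B, align 1] → 83
@83: signature [4B, align 1] → 87
@87: inode [8B, align 1] → 95
@95: size [4B, align 1] → 99
size 99, align 1

99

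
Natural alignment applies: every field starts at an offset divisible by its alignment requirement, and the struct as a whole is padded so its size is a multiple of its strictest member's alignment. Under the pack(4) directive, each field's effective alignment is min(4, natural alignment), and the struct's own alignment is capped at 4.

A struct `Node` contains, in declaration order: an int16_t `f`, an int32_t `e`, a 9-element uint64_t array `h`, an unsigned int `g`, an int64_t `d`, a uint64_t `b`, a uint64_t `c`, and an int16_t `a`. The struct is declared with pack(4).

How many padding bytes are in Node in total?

4

f at 0 (size 2, align 2) → ends 2
pad 2 to align 4 for e
e at 4 (size 4, align 4) → ends 8
h at 8 (size 72, align 4) → ends 80
g at 80 (size 4, align 4) → ends 84
d at 84 (size 8, align 4) → ends 92
b at 92 (size 8, align 4) → ends 100
c at 100 (size 8, align 4) → ends 108
a at 108 (size 2, align 2) → ends 110
tail pad 2 to reach multiple of 4
total 112 bytes, alignment 4
data bytes 108, size 112 → padding 4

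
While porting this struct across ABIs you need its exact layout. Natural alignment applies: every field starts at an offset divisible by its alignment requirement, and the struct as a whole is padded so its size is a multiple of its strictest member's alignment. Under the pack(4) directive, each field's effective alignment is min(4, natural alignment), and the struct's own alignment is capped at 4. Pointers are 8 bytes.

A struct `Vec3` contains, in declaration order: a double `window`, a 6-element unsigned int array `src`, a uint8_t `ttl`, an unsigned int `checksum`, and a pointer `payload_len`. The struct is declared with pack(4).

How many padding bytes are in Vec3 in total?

3

@0: window [8B, align 4] → 8
@8: src [24B, align 4] → 32
@32: ttl [1B, align 1] → 33
+3 pad (align 4)
@36: checksum [4B, align 4] → 40
@40: payload_len [8B, align 4] → 48
size 48, align 4
data bytes 45, size 48 → padding 3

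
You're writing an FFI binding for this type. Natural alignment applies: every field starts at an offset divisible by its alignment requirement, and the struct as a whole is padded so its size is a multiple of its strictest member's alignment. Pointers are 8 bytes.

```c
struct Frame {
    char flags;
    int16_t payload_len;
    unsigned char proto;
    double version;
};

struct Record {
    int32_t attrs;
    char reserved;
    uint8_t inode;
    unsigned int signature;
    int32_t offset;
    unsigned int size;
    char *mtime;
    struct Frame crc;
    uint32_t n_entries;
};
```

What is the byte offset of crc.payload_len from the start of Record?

34

Frame: @0: flags [1B, align 1] → 1; +1 pad (align 2); @2: payload_len [2B, align 2] → 4; @4: proto [1B, align 1] → 5; +3 pad (align 8); @8: version [8B, align 8] → 16; size 16, align 8
@0: attrs [4B, align 4] → 4
@4: reserved [1B, align 1] → 5
@5: inode [1B, align 1] → 6
+2 pad (align 4)
@8: signature [4B, align 4] → 12
@12: offset [4B, align 4] → 16
@16: size [4B, align 4] → 20
+4 pad (align 8)
@24: mtime [8B, align 8] → 32
@32: crc [16B, align 8] → 48
within Frame: payload_len at 2
32 + 2 = 34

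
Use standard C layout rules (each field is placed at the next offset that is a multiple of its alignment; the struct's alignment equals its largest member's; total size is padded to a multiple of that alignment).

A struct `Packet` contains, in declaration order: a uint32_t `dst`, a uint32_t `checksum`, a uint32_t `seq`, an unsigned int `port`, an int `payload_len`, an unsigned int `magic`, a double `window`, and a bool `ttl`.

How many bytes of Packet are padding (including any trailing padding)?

7

@0: dst [4B, align 4] → 4
@4: checksum [4B, align 4] → 8
@8: seq [4B, align 4] → 12
@12: port [4B, align 4] → 16
@16: payload_len [4B, align 4] → 20
@20: magic [4B, align 4] → 24
@24: window [8B, align 8] → 32
@32: ttl [1B, align 1] → 33
+7 tail pad (align 8)
size 40, align 8
data bytes 33, size 40 → padding 7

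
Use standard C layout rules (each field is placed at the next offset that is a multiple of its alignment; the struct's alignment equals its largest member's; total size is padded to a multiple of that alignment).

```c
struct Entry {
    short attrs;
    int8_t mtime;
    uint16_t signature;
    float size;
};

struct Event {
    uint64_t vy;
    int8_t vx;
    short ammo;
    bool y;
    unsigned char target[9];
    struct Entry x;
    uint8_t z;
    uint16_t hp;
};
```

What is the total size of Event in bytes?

40 bytes

Entry: @0: attrs [2B, align 2] → 2; @2: mtime [1B, align 1] → 3; +1 pad (align 2); @4: signature [2B, align 2] → 6; +2 pad (align 4); @8: size [4B, align 4] → 12; size 12, align 4
@0: vy [8B, align 8] → 8
@8: vx [1B, align 1] → 9
+1 pad (align 2)
@10: ammo [2B, align 2] → 12
@12: y [1B, align 1] → 13
@13: target [9B, align 1] → 22
+2 pad (align 4)
@24: x [12B, align 4] → 36
@36: z [1B, align 1] → 37
+1 pad (align 2)
@38: hp [2B, align 2] → 40
size 40, align 8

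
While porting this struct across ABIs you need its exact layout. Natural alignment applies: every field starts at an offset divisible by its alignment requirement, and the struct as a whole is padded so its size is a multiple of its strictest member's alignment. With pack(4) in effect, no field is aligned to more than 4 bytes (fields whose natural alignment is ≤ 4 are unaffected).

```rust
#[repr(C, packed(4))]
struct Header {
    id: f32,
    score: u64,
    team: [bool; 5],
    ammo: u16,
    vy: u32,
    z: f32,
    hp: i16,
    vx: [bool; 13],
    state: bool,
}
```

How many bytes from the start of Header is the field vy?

@0: id [4B, align 4] → 4
@4: score [8B, align 4] → 12
@12: team [5B, align 1] → 17
+1 pad (align 2)
@18: ammo [2B, align 2] → 20
@20: vy [4B, align 4] → 24

20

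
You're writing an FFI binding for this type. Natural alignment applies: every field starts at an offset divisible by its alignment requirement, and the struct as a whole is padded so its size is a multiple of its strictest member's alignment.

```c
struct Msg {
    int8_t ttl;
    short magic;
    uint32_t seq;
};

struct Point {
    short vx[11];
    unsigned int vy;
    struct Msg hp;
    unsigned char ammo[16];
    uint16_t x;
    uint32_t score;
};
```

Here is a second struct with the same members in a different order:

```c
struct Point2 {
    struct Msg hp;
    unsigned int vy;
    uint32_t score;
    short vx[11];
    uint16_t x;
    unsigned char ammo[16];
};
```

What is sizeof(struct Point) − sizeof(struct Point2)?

4

Msg: 0..1  ttl  (1B, 1-aligned); 1..2  -- padding (1B); 2..4  magic  (2B, 2-aligned); 4..8  seq  (4B, 4-aligned); sizeof = 8, alignof = 4
0..22  vx  (22B, 2-aligned)
22..24  -- padding (2B)
24..28  vy  (4B, 4-aligned)
28..36  hp  (8B, 4-aligned)
36..52  ammo  (16B, 1-aligned)
52..54  x  (2B, 2-aligned)
54..56  -- padding (2B)
56..60  score  (4B, 4-aligned)
sizeof = 60, alignof = 4
— Point2 —
0..8  hp  (8B, 4-aligned)
8..12  vy  (4B, 4-aligned)
12..16  score  (4B, 4-aligned)
16..38  vx  (22B, 2-aligned)
38..40  x  (2B, 2-aligned)
40..56  ammo  (16B, 1-aligned)
sizeof = 56, alignof = 4
60 − 56 = 4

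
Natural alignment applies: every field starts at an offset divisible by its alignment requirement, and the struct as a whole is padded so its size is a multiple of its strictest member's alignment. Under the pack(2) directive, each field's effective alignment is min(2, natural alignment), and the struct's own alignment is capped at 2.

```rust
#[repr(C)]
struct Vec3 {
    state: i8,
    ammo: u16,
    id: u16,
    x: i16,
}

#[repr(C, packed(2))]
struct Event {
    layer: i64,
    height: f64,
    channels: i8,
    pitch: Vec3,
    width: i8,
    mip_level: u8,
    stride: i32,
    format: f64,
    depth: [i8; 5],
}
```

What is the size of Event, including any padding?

Vec3: state at 0 (size 1, align 1) → ends 1; pad 1 to align 2 for ammo; ammo at 2 (size 2, align 2) → ends 4; id at 4 (size 2, align 2) → ends 6; x at 6 (size 2, align 2) → ends 8; total 8 bytes, alignment 2
layer at 0 (size 8, align 2) → ends 8
height at 8 (size 8, align 2) → ends 16
channels at 16 (size 1, align 1) → ends 17
pad 1 to align 2 for pitch
pitch at 18 (size 8, align 2) → ends 26
width at 26 (size 1, align 1) → ends 27
mip_level at 27 (size 1, align 1) → ends 28
stride at 28 (size 4, align 2) → ends 32
format at 32 (size 8, align 2) → ends 40
depth at 40 (size 5, align 1) → ends 45
tail pad 1 to reach multiple of 2
total 46 bytes, alignment 2

46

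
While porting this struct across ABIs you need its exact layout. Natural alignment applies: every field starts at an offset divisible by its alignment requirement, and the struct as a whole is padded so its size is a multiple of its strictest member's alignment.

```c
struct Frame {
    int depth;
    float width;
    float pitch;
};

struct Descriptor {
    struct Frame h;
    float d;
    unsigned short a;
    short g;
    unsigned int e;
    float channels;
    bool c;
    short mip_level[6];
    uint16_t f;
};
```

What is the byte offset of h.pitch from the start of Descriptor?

8

Frame: @0: depth [4B, align 4] → 4; @4: width [4B, align 4] → 8; @8: pitch [4B, align 4] → 12; size 12, align 4
@0: h [12B, align 4] → 12
within Frame: pitch at 8
0 + 8 = 8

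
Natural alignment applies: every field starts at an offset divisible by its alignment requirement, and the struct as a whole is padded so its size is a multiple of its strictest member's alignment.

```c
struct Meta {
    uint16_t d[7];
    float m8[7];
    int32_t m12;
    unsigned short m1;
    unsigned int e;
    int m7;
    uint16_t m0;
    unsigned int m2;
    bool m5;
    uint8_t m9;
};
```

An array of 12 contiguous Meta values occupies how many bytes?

864

d at 0 (size 14, align 2) → ends 14
pad 2 to align 4 for m8
m8 at 16 (size 28, align 4) → ends 44
m12 at 44 (size 4, align 4) → ends 48
m1 at 48 (size 2, align 2) → ends 50
pad 2 to align 4 for e
e at 52 (size 4, align 4) → ends 56
m7 at 56 (size 4, align 4) → ends 60
m0 at 60 (size 2, align 2) → ends 62
pad 2 to align 4 for m2
m2 at 64 (size 4, align 4) → ends 68
m5 at 68 (size 1, align 1) → ends 69
m9 at 69 (size 1, align 1) → ends 70
tail pad 2 to reach multiple of 4
total 72 bytes, alignment 4
array of 12: 12 × 72 = 864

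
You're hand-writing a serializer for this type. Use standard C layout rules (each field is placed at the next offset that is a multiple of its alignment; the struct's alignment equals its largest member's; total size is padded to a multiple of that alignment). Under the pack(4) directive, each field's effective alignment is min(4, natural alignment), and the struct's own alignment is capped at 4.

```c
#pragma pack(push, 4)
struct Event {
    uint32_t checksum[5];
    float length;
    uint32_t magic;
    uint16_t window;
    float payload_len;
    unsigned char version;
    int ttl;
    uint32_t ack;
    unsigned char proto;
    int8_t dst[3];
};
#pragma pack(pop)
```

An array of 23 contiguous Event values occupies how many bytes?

checksum at 0 (size 20, align 4) → ends 20
length at 20 (size 4, align 4) → ends 24
magic at 24 (size 4, align 4) → ends 28
window at 28 (size 2, align 2) → ends 30
pad 2 to align 4 for payload_len
payload_len at 32 (size 4, align 4) → ends 36
version at 36 (size 1, align 1) → ends 37
pad 3 to align 4 for ttl
ttl at 40 (size 4, align 4) → ends 44
ack at 44 (size 4, align 4) → ends 48
proto at 48 (size 1, align 1) → ends 49
dst at 49 (size 3, align 1) → ends 52
total 52 bytes, alignment 4
array of 23: 23 × 52 = 1196

1196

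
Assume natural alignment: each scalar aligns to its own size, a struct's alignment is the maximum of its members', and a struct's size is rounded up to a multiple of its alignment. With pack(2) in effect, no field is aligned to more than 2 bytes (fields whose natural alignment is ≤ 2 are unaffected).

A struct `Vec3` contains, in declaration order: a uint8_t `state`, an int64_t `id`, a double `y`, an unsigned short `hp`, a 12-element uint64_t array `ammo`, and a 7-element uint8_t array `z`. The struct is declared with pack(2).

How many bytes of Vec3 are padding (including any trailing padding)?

2

state at 0 (size 1, align 1) → ends 1
pad 1 to align 2 for id
id at 2 (size 8, align 2) → ends 10
y at 10 (size 8, align 2) → ends 18
hp at 18 (size 2, align 2) → ends 20
ammo at 20 (size 96, align 2) → ends 116
z at 116 (size 7, align 1) → ends 123
tail pad 1 to reach multiple of 2
total 124 bytes, alignment 2
data bytes 122, size 124 → padding 2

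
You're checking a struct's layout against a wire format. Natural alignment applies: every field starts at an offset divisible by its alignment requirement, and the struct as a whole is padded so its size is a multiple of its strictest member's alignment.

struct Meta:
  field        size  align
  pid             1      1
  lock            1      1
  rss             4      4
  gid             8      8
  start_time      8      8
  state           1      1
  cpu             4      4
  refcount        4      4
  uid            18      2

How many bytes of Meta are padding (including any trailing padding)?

0..1  pid  (1B, 1-aligned)
1..2  lock  (1B, 1-aligned)
2..4  -- padding (2B)
4..8  rss  (4B, 4-aligned)
8..16  gid  (8B, 8-aligned)
16..24  start_time  (8B, 8-aligned)
24..25  state  (1B, 1-aligned)
25..28  -- padding (3B)
28..32  cpu  (4B, 4-aligned)
32..36  refcount  (4B, 4-aligned)
36..54  uid  (18B, 2-aligned)
54..56  -- tail padding (2B)
sizeof = 56, alignof = 8
data bytes 49, size 56 → padding 7

7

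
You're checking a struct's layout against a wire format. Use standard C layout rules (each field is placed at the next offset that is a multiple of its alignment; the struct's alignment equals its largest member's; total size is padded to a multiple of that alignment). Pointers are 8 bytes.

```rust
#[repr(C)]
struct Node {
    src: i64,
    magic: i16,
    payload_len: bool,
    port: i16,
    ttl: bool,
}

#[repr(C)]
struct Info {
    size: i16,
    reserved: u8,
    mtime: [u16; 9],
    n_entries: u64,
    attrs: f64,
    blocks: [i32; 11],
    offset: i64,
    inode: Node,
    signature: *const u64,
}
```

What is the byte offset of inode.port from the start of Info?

108

Node: 0..8  src  (8B, 8-aligned); 8..10  magic  (2B, 2-aligned); 10..11  payload_len  (1B, 1-aligned); 11..12  -- padding (1B); 12..14  port  (2B, 2-aligned); 14..15  ttl  (1B, 1-aligned); 15..16  -- tail padding (1B); sizeof = 16, alignof = 8
0..2  size  (2B, 2-aligned)
2..3  reserved  (1B, 1-aligned)
3..4  -- padding (1B)
4..22  mtime  (18B, 2-aligned)
22..24  -- padding (2B)
24..32  n_entries  (8B, 8-aligned)
32..40  attrs  (8B, 8-aligned)
40..84  blocks  (44B, 4-aligned)
84..88  -- padding (4B)
88..96  offset  (8B, 8-aligned)
96..112  inode  (16B, 8-aligned)
within Node: port at 12
96 + 12 = 108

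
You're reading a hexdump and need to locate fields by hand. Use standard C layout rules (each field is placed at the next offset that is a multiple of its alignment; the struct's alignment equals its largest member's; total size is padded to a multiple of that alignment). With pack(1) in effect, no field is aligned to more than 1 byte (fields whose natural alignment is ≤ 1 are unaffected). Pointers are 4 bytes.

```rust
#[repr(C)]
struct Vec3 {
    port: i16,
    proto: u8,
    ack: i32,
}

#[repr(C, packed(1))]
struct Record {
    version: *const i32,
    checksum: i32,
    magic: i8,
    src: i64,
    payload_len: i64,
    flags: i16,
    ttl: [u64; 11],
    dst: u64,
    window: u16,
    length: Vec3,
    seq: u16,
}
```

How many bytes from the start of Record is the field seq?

Vec3: port at 0 (size 2, align 2) → ends 2; proto at 2 (size 1, align 1) → ends 3; pad 1 to align 4 for ack; ack at 4 (size 4, align 4) → ends 8; total 8 bytes, alignment 4
version at 0 (size 4, align 1) → ends 4
checksum at 4 (size 4, align 1) → ends 8
magic at 8 (size 1, align 1) → ends 9
src at 9 (size 8, align 1) → ends 17
payload_len at 17 (size 8, align 1) → ends 25
flags at 25 (size 2, align 1) → ends 27
ttl at 27 (size 88, align 1) → ends 115
dst at 115 (size 8, align 1) → ends 123
window at 123 (size 2, align 1) → ends 125
length at 125 (size 8, align 1) → ends 133
seq at 133 (size 2, align 1) → ends 135

133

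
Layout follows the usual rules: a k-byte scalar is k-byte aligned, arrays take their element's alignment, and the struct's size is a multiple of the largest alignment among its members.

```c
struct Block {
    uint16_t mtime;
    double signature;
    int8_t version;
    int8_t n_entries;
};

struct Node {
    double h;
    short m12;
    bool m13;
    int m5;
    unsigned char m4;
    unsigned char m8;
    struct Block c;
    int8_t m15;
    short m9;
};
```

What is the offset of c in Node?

24

Block: @0: mtime [2B, align 2] → 2; +6 pad (align 8); @8: signature [8B, align 8] → 16; @16: version [1B, align 1] → 17; @17: n_entries [1B, align 1] → 18; +6 tail pad (align 8); size 24, align 8
@0: h [8B, align 8] → 8
@8: m12 [2B, align 2] → 10
@10: m13 [1B, align 1] → 11
+1 pad (align 4)
@12: m5 [4B, align 4] → 16
@16: m4 [1B, align 1] → 17
@17: m8 [1B, align 1] → 18
+6 pad (align 8)
@24: c [24B, align 8] → 48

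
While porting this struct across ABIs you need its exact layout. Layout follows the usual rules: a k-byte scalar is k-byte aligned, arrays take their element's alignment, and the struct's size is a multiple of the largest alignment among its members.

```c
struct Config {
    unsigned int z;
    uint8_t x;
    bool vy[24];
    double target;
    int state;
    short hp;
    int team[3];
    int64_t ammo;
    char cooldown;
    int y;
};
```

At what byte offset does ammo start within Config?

64

@0: z [4B, align 4] → 4
@4: x [1B, align 1] → 5
@5: vy [24B, align 1] → 29
+3 pad (align 8)
@32: target [8B, align 8] → 40
@40: state [4B, align 4] → 44
@44: hp [2B, align 2] → 46
+2 pad (align 4)
@48: team [12B, align 4] → 60
+4 pad (align 8)
@64: ammo [8B, align 8] → 72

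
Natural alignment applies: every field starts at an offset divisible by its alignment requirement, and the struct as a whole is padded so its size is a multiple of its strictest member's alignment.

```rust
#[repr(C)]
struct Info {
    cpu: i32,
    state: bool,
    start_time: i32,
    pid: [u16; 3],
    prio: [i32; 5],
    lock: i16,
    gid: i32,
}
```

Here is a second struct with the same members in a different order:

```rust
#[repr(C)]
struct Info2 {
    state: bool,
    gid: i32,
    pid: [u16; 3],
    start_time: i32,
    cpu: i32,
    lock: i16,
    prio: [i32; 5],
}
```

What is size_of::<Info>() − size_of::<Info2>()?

0

@0: cpu [4B, align 4] → 4
@4: state [1B, align 1] → 5
+3 pad (align 4)
@8: start_time [4B, align 4] → 12
@12: pid [6B, align 2] → 18
+2 pad (align 4)
@20: prio [20B, align 4] → 40
@40: lock [2B, align 2] → 42
+2 pad (align 4)
@44: gid [4B, align 4] → 48
size 48, align 4
— Info2 —
@0: state [1B, align 1] → 1
+3 pad (align 4)
@4: gid [4B, align 4] → 8
@8: pid [6B, align 2] → 14
+2 pad (align 4)
@16: start_time [4B, align 4] → 20
@20: cpu [4B, align 4] → 24
@24: lock [2B, align 2] → 26
+2 pad (align 4)
@28: prio [20B, align 4] → 48
size 48, align 4
48 − 48 = 0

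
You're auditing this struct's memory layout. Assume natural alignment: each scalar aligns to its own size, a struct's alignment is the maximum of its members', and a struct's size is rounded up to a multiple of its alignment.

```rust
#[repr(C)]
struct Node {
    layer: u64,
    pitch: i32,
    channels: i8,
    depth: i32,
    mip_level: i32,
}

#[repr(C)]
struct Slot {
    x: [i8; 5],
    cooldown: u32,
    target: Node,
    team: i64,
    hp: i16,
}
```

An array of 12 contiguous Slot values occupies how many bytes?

Node: @0: layer [8B, align 8] → 8; @8: pitch [4B, align 4] → 12; @12: channels [1B, align 1] → 13; +3 pad (align 4); @16: depth [4B, align 4] → 20; @20: mip_level [4B, align 4] → 24; size 24, align 8
@0: x [5B, align 1] → 5
+3 pad (align 4)
@8: cooldown [4B, align 4] → 12
+4 pad (align 8)
@16: target [24B, align 8] → 40
@40: team [8B, align 8] → 48
@48: hp [2B, align 2] → 50
+6 tail pad (align 8)
size 56, align 8
array of 12: 12 × 56 = 672

672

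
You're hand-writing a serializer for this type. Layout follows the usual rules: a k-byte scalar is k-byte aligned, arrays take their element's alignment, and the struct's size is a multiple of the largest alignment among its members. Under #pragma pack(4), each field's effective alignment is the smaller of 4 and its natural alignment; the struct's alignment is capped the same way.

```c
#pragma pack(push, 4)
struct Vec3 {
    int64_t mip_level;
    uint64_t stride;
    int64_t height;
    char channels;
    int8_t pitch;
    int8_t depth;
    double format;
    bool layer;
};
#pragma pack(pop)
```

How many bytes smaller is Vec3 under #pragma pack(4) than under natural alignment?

natural layout:
  mip_level at 0 (size 8, align 8) → ends 8
  stride at 8 (size 8, align 8) → ends 16
  height at 16 (size 8, align 8) → ends 24
  channels at 24 (size 1, align 1) → ends 25
  pitch at 25 (size 1, align 1) → ends 26
  depth at 26 (size 1, align 1) → ends 27
  pad 5 to align 8 for format
  format at 32 (size 8, align 8) → ends 40
  layer at 40 (size 1, align 1) → ends 41
  tail pad 7 to reach multiple of 8
  total 48 bytes, alignment 8
packed(4) layout:
  mip_level at 0 (size 8, align 4) → ends 8
  stride at 8 (size 8, align 4) → ends 16
  height at 16 (size 8, align 4) → ends 24
  channels at 24 (size 1, align 1) → ends 25
  pitch at 25 (size 1, align 1) → ends 26
  depth at 26 (size 1, align 1) → ends 27
  pad 1 to align 4 for format
  format at 28 (size 8, align 4) → ends 36
  layer at 36 (size 1, align 1) → ends 37
  tail pad 3 to reach multiple of 4
  total 40 bytes, alignment 4
48 − 40 = 8

8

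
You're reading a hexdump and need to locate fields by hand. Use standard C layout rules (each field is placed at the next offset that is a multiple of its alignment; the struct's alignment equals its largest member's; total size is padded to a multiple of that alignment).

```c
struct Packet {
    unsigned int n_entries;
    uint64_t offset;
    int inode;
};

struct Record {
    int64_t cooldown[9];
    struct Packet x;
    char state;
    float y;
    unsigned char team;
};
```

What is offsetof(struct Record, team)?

Packet: 0..4  n_entries  (4B, 4-aligned); 4..8  -- padding (4B); 8..16  offset  (8B, 8-aligned); 16..20  inode  (4B, 4-aligned); 20..24  -- tail padding (4B); sizeof = 24, alignof = 8
0..72  cooldown  (72B, 8-aligned)
72..96  x  (24B, 8-aligned)
96..97  state  (1B, 1-aligned)
97..100  -- padding (3B)
100..104  y  (4B, 4-aligned)
104..105  team  (1B, 1-aligned)

104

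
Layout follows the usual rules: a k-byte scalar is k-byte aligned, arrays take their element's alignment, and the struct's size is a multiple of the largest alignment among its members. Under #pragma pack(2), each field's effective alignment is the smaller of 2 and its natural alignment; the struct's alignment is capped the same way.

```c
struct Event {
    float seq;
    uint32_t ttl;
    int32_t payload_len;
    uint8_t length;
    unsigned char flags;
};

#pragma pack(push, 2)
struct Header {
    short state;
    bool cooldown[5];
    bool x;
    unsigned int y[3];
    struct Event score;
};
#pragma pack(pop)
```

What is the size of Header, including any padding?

Event: 0..4  seq  (4B, 4-aligned); 4..8  ttl  (4B, 4-aligned); 8..12  payload_len  (4B, 4-aligned); 12..13  length  (1B, 1-aligned); 13..14  flags  (1B, 1-aligned); 14..16  -- tail padding (2B); sizeof = 16, alignof = 4
0..2  state  (2B, 2-aligned)
2..7  cooldown  (5B, 1-aligned)
7..8  x  (1B, 1-aligned)
8..20  y  (12B, 2-aligned)
20..36  score  (16B, 2-aligned)
sizeof = 36, alignof = 2

36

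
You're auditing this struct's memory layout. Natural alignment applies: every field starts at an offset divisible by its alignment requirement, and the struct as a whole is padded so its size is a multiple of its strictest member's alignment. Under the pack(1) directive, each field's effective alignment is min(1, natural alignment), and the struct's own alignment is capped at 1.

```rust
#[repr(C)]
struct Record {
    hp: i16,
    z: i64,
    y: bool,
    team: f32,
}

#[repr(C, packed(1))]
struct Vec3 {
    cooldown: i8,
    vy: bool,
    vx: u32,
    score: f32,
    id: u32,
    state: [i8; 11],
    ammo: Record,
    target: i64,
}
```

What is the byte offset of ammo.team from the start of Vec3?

45

Record: 0..2  hp  (2B, 2-aligned); 2..8  -- padding (6B); 8..16  z  (8B, 8-aligned); 16..17  y  (1B, 1-aligned); 17..20  -- padding (3B); 20..24  team  (4B, 4-aligned); sizeof = 24, alignof = 8
0..1  cooldown  (1B, 1-aligned)
1..2  vy  (1B, 1-aligned)
2..6  vx  (4B, 1-aligned)
6..10  score  (4B, 1-aligned)
10..14  id  (4B, 1-aligned)
14..25  state  (11B, 1-aligned)
25..49  ammo  (24B, 1-aligned)
within Record: team at 20
25 + 20 = 45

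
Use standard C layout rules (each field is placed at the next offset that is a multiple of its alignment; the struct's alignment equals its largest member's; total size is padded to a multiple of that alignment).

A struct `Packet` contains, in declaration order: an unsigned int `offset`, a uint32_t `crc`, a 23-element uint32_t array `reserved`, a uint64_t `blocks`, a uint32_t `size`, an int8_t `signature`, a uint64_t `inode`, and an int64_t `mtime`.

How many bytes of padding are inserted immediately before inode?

0..4  offset  (4B, 4-aligned)
4..8  crc  (4B, 4-aligned)
8..100  reserved  (92B, 4-aligned)
100..104  -- padding (4B)
104..112  blocks  (8B, 8-aligned)
112..116  size  (4B, 4-aligned)
116..117  signature  (1B, 1-aligned)
117..120  -- padding (3B)
120..128  inode  (8B, 8-aligned)

3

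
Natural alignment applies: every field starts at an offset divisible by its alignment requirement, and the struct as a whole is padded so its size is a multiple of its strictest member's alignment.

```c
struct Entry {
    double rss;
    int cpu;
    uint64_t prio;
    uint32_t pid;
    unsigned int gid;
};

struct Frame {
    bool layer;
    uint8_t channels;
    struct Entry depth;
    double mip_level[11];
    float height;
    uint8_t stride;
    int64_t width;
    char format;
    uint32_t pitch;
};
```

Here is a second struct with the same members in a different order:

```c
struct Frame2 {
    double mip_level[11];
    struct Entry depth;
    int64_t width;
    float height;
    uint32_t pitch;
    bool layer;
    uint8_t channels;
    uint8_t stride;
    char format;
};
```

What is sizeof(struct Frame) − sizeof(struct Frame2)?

Entry: @0: rss [8B, align 8] → 8; @8: cpu [4B, align 4] → 12; +4 pad (align 8); @16: prio [8B, align 8] → 24; @24: pid [4B, align 4] → 28; @28: gid [4B, align 4] → 32; size 32, align 8
@0: layer [1B, align 1] → 1
@1: channels [1B, align 1] → 2
+6 pad (align 8)
@8: depth [32B, align 8] → 40
@40: mip_level [88B, align 8] → 128
@128: height [4B, align 4] → 132
@132: stride [1B, align 1] → 133
+3 pad (align 8)
@136: width [8B, align 8] → 144
@144: format [1B, align 1] → 145
+3 pad (align 4)
@148: pitch [4B, align 4] → 152
size 152, align 8
— Frame2 —
@0: mip_level [88B, align 8] → 88
@88: depth [32B, align 8] → 120
@120: width [8B, align 8] → 128
@128: height [4B, align 4] → 132
@132: pitch [4B, align 4] → 136
@136: layer [1B, align 1] → 137
@137: channels [1B, align 1] → 138
@138: stride [1B, align 1] → 139
@139: format [1B, align 1] → 140
+4 tail pad (align 8)
size 144, align 8
152 − 144 = 8

8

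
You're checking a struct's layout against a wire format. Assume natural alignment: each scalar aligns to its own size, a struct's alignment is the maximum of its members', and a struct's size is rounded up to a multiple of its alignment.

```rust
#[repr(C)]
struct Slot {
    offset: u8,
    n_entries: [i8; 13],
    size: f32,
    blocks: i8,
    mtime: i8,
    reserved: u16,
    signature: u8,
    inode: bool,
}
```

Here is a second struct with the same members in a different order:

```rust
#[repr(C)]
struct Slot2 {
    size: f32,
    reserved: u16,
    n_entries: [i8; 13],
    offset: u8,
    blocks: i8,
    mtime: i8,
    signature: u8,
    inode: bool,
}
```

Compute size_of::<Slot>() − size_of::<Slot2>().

4

@0: offset [1B, align 1] → 1
@1: n_entries [13B, align 1] → 14
+2 pad (align 4)
@16: size [4B, align 4] → 20
@20: blocks [1B, align 1] → 21
@21: mtime [1B, align 1] → 22
@22: reserved [2B, align 2] → 24
@24: signature [1B, align 1] → 25
@25: inode [1B, align 1] → 26
+2 tail pad (align 4)
size 28, align 4
— Slot2 —
@0: size [4B, align 4] → 4
@4: reserved [2B, align 2] → 6
@6: n_entries [13B, align 1] → 19
@19: offset [1B, align 1] → 20
@20: blocks [1B, align 1] → 21
@21: mtime [1B, align 1] → 22
@22: signature [1B, align 1] → 23
@23: inode [1B, align 1] → 24
size 24, align 4
28 − 24 = 4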